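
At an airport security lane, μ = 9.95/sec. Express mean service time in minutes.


Mean service time = 1/μ = 1/9.95 second = 0.10050 second
In minutes: 0.10050 × 0.0166667 = 0.001675 min

Final: 0.001675 min


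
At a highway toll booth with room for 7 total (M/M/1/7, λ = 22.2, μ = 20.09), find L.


ρ = 22.2/20.09 = 1.1050
L = ρ[1 − (K+1)ρ^K + Kρ^(K+1)] / [(1−ρ)(1−ρ^(K+1))]
Numerator: 1.1050·(1 − 8·2.011923 + 7·2.223230) = 0.516298
Denominator: (-0.1050)·(-1.223230) = 0.128473
L = 0.516298/0.128473 = 4.0187

Final: 4.0187


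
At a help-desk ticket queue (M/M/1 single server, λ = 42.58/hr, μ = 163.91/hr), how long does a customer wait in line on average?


ρ = 42.58/163.91 = 0.2598
Wq = ρ/(μ−λ) = 0.2598/(163.91 − 42.58) = 0.2598/121.33 = 0.002141 hr

Final: 0.002141 hr


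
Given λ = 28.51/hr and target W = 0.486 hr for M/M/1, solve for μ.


W = 1/(μ−λ) ⇒ μ − λ = 1/W = 1/0.486 = 2.0576
μ = λ + 1/W = 28.51 + 2.0576 = 30.5676 per hr

Final: 30.5676 /hr


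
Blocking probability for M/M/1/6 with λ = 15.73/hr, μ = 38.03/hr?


ρ = λ/μ = 15.73/38.03 = 0.4136
P_K = (1−ρ)ρ^K/(1−ρ^(K+1)) = (0.5864·0.005007)/(1 − 0.002071)
= 0.002936/0.997929 = 0.002942

Final: 0.002942


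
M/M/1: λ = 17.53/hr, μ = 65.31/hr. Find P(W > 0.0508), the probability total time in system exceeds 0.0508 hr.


W ~ Exponential(μ−λ) for M/M/1.
μ − λ = 65.31 − 17.53 = 47.7800
P(W > t) = e^{−(μ−λ)t} = e^{−2.4272} = 0.088282

Final: 0.088282


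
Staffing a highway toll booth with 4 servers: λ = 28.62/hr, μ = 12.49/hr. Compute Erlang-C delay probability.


a = λ/μ = 2.2914; ρ = a/4 = 0.5729
P₀ = 0.094239 (from M/M/c formula)
C(c,a) = [a^c/(c!(1−ρ))]·P₀ = [27.56949/(24·0.4271)]·0.094239
= 2.68934·0.094239 = 0.253440

Final: 0.253440


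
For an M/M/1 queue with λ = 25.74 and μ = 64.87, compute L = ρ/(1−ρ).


ρ = λ/μ = 25.74/64.87 = 0.3968
L = ρ/(1−ρ) = 0.3968/(1 − 0.3968) = 0.3968/0.6032 = 0.6578

Final: 0.6578


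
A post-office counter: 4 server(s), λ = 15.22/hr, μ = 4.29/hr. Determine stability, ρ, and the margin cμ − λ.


Total capacity cμ = 4·4.29 = 17.16/hr
ρ = λ/(cμ) = 15.22/17.16 = 0.8869
Stable ⇔ ρ < 1: YES
Spare capacity = cμ − λ = 17.16 − 15.22 = 1.94/hr

Final: ρ = 0.8869; stable; margin = 1.94/hr


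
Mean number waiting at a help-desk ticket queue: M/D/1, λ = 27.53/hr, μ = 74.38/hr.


ρ = 27.53/74.38 = 0.3701
M/D/1: Lq = ρ²/(2(1−ρ)) = 0.1370/(2·0.6299) = 0.10875

Final: 0.10875


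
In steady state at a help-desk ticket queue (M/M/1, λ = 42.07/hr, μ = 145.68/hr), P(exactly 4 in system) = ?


ρ = 42.07/145.68 = 0.2888
P_n = (1−ρ)·ρ^n = (1 − 0.2888)·0.2888^4 = 0.7112·0.006955 = 0.004946

Final: 0.004946


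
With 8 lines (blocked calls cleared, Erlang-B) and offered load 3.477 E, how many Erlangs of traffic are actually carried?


B(8,3.477) = 0.016528 (Erlang-B)
Carried load = a(1 − B) = 3.477·(1 − 0.016528) = 3.477·0.983472 = 3.4195 E

Final: 3.4195 Erlangs


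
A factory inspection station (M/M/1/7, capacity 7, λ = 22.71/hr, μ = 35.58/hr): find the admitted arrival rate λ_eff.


ρ = 0.6383; P_K = (1−ρ)ρ^7/(1−ρ^8) = 0.016054
λ_eff = λ(1 − P_K) = 22.71·(1 − 0.016054) = 22.71·0.983946 = 22.3454 /hr

Final: 22.3454 /hr


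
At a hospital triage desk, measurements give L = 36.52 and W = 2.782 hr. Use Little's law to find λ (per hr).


λ = L/W = 36.52/2.782 = 13.1272 /hr

Final: 13.1272 /hr


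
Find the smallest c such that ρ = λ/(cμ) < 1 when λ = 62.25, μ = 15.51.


Stability requires cμ > λ ⇔ c > λ/μ.
λ/μ = 62.25/15.51 = 4.0135
Minimum integer c = ⌊4.0135⌋ + 1 = 5
Check: 5·15.51 = 77.55 > 62.25, while 4·15.51 = 62.04 ≤ 62.25

Final: 5 servers


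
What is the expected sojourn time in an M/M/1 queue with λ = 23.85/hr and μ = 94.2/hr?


W = 1/(μ−λ) = 1/(94.2 − 23.85) = 1/70.35 = 0.01421 hr

Final: 0.01421 hr


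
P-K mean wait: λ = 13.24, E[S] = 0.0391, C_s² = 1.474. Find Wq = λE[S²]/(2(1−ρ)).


ρ = λ·E[S] = 13.24·0.0391 = 0.5177
E[S²] = E[S]²(1+C_s²) = 0.0391²·(1+1.474) = 0.003782
Wq = λ·E[S²]/(2(1−ρ)) = 13.24·0.003782/(2·0.4823) = 0.05191 hr

Final: 0.05191 hr


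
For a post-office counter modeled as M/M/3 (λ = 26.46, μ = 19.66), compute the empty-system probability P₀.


a = λ/μ = 26.46/19.66 = 1.3459; ρ = a/c = 0.4486
Σ_{k=0}^{2} a^k/k! (terms k=0..2) = 1.00000 + 1.34588 + 0.90570 = 3.25158
Tail: a^3/(3!(1−ρ)) = 2.43792/(6·0.5514) = 0.73692
P₀ = 1/(3.25158 + 0.73692) = 1/3.98850 = 0.250721

Final: 0.250721


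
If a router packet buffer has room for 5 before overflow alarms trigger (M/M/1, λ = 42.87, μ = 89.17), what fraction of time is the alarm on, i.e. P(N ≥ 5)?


ρ = 42.87/89.17 = 0.4808
P(N ≥ n) = ρ^n = 0.4808^5 = 0.025685

Final: 0.025685


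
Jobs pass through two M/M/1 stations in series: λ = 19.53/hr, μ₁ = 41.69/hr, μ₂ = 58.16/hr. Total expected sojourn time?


Each node sees arrival rate λ = 19.53/hr (tandem ⇒ throughput preserved).
W₁ = 1/(μ₁−λ) = 1/(41.69−19.53) = 0.04513 hr
W₂ = 1/(μ₂−λ) = 1/(58.16−19.53) = 0.02589 hr
W_total = W₁ + W₂ = 0.04513 + 0.02589 = 0.07101 hr

Final: 0.07101 hr


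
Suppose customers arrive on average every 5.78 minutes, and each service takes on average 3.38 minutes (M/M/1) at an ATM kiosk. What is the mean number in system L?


λ = 60/5.78 = 10.3806 /hr
μ = 60/3.38 = 17.7515 /hr
ρ = λ/μ = 10.3806/17.7515 = 0.5848
L = ρ/(1−ρ) = 0.5848/0.4152 = 1.4083

Final: 1.4083


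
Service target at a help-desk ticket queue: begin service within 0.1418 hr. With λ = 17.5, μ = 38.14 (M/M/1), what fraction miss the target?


ρ = 17.5/38.14 = 0.4588
P(Wq > t) = ρ·e^{−(μ−λ)t} = 0.4588·e^{−2.9268}
= 0.4588·0.053571 = 0.024580

Final: 0.024580


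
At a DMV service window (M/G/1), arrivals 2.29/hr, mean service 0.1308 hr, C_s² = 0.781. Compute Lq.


ρ = λ·E[S] = 2.29·0.1308 = 0.2995
Lq = ρ²(1+C_s²)/(2(1−ρ)) = 0.08972·(1+0.781)/(2·0.7005)
= 0.08972·1.7810/1.4009 = 0.11406

Final: 0.11406


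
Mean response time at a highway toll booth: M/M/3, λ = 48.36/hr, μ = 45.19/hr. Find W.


a = 1.0701; ρ = 0.3567; P₀ = 0.337806
Lq = P₀·a^c·ρ/(c!(1−ρ)²) = 0.05948
Wq = Lq/λ = 0.05948/48.36 = 0.001230 hr
W = Wq + 1/μ = 0.001230 + 0.02213 = 0.02336 hr

Final: 0.02336 hr


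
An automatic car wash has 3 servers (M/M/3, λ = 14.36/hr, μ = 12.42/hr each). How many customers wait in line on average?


a = λ/μ = 1.1562; ρ = a/3 = 0.3854
P₀ = 0.308287
Lq = P₀·a^c·ρ / (c!·(1−ρ)²) = 0.308287·1.54561·0.3854/(6·0.37773)
= 0.08103

Final: 0.08103


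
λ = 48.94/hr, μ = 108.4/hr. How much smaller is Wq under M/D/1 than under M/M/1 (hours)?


ρ = 48.94/108.4 = 0.4515
Wq(M/M/1) = ρ/(μ−λ) = 0.4515/59.46 = 0.007593 hr
Wq(M/D/1) = ρ/(2(μ−λ)) = 0.003796 hr
Savings = 0.007593 − 0.003796 = 0.003796 hr

Final: 0.003796 hr


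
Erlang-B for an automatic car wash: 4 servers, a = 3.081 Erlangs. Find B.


B(c,a) = (a^c/c!) / Σ_{k=0}^{c} a^k/k!
a^4/4! = 3.754530
Σ terms (k=0..4): 1.00000 + 3.08100 + 4.74628 + 4.87443 + 3.75453 = 17.456240
B = 3.754530/17.456240 = 0.215082

Final: 0.215082


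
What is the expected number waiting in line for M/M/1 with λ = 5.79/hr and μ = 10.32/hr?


ρ = 5.79/10.32 = 0.5610
Lq = ρ²/(1−ρ) = 0.3148/0.4390 = 0.7171

Final: 0.7171


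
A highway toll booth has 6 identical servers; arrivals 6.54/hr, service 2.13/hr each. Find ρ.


ρ = λ/(cμ) = 6.54/(6·2.13) = 6.54/12.78 = 0.5117

Final: 0.5117


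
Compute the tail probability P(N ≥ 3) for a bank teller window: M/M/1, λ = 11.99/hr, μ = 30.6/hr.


ρ = 11.99/30.6 = 0.3918
P(N ≥ n) = ρ^n = 0.3918^3 = 0.060158

Final: 0.060158


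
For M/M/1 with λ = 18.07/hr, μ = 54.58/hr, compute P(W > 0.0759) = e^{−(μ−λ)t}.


W ~ Exponential(μ−λ) for M/M/1.
μ − λ = 54.58 − 18.07 = 36.5100
P(W > t) = e^{−(μ−λ)t} = e^{−2.7711} = 0.062593

Final: 0.062593


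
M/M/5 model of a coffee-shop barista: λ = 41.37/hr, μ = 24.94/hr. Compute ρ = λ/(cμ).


ρ = λ/(cμ) = 41.37/(5·24.94) = 41.37/124.70 = 0.3318

Final: 0.3318


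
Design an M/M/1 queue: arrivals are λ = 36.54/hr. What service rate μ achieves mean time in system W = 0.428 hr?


W = 1/(μ−λ) ⇒ μ − λ = 1/W = 1/0.428 = 2.3364
μ = λ + 1/W = 36.54 + 2.3364 = 38.8764 per hr

Final: 38.8764 /hr


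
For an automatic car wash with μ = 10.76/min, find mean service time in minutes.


Mean service time = 1/μ = 1/10.76 minute = 0.09294 minute
In minutes: 0.09294 × 1 = 0.09294 min

Final: 0.09294 min


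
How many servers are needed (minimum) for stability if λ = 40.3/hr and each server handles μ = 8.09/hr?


Stability requires cμ > λ ⇔ c > λ/μ.
λ/μ = 40.3/8.09 = 4.9815
Minimum integer c = ⌊4.9815⌋ + 1 = 5
Check: 5·8.09 = 40.45 > 40.3, while 4·8.09 = 32.36 ≤ 40.3

Final: 5 servers


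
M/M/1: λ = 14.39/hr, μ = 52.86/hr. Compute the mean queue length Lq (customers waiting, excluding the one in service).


ρ = 14.39/52.86 = 0.2722
Lq = ρ²/(1−ρ) = 0.07411/0.7278 = 0.1018

Final: 0.1018


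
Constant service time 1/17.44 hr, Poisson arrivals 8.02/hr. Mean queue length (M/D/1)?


ρ = 8.02/17.44 = 0.4599
M/D/1: Lq = ρ²/(2(1−ρ)) = 0.2115/(2·0.5401) = 0.19576

Final: 0.19576


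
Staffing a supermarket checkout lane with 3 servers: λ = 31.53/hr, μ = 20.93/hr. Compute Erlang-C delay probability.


a = λ/μ = 1.5065; ρ = a/3 = 0.5022
P₀ = 0.208958 (from M/M/c formula)
C(c,a) = [a^c/(c!(1−ρ))]·P₀ = [3.41873/(6·0.4978)]·0.208958
= 1.14450·0.208958 = 0.239152

Final: 0.239152


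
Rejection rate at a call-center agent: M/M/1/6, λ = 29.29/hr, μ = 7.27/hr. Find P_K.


ρ = λ/μ = 29.29/7.27 = 4.0289
P_K = (1−ρ)ρ^K/(1−ρ^(K+1)) = (-3.0289·4276.709634)/(1 − 17230.374852)
= -12953.665218/-17229.374852 = 0.751836

Final: 0.751836


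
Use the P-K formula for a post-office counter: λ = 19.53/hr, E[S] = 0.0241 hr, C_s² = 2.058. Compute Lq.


ρ = λ·E[S] = 19.53·0.0241 = 0.4707
Lq = ρ²(1+C_s²)/(2(1−ρ)) = 0.2215·(1+2.058)/(2·0.5293)
= 0.2215·3.0580/1.0587 = 0.63991

Final: 0.63991


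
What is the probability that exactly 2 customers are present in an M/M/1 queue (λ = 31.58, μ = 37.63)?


ρ = 31.58/37.63 = 0.8392
P_n = (1−ρ)·ρ^n = (1 − 0.8392)·0.8392^2 = 0.1608·0.704297 = 0.113234

Final: 0.113234


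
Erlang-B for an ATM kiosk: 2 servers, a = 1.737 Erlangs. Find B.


B(c,a) = (a^c/c!) / Σ_{k=0}^{c} a^k/k!
a^2/2! = 1.508585
Σ terms (k=0..2): 1.00000 + 1.73700 + 1.50858 = 4.245585
B = 1.508585/4.245585 = 0.355330

Final: 0.355330


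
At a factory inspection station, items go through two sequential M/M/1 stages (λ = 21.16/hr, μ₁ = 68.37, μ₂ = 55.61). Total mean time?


Each node sees arrival rate λ = 21.16/hr (tandem ⇒ throughput preserved).
W₁ = 1/(μ₁−λ) = 1/(68.37−21.16) = 0.02118 hr
W₂ = 1/(μ₂−λ) = 1/(55.61−21.16) = 0.02903 hr
W_total = W₁ + W₂ = 0.02118 + 0.02903 = 0.05021 hr

Final: 0.05021 hr


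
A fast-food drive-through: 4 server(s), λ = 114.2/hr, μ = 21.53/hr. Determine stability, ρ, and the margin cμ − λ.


Total capacity cμ = 4·21.53 = 86.12/hr
ρ = λ/(cμ) = 114.2/86.12 = 1.3261
Stable ⇔ ρ < 1: NO
Spare capacity = cμ − λ = 86.12 − 114.2 = -28.08/hr

Final: ρ = 1.3261; unstable; margin = -28.08/hr


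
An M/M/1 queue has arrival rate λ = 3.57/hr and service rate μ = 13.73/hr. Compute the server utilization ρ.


ρ = λ/μ = 3.57/13.73 = 0.2600

Final: 0.2600


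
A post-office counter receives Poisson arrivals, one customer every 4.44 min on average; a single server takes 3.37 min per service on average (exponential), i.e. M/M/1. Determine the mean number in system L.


λ = 60/4.44 = 13.5135 /hr
μ = 60/3.37 = 17.8042 /hr
ρ = λ/μ = 13.5135/17.8042 = 0.7590
L = ρ/(1−ρ) = 0.7590/0.2410 = 3.1495

Final: 3.1495


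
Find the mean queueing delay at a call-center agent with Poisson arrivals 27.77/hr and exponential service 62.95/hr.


ρ = 27.77/62.95 = 0.4411
Wq = ρ/(μ−λ) = 0.4411/(62.95 − 27.77) = 0.4411/35.18 = 0.01254 hr

Final: 0.01254 hr


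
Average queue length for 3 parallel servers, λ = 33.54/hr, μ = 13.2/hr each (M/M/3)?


a = λ/μ = 2.5409; ρ = a/3 = 0.8470
P₀ = 0.040592
Lq = P₀·a^c·ρ / (c!·(1−ρ)²) = 0.040592·16.40467·0.8470/(6·0.02342)
= 4.01391

Final: 4.01391


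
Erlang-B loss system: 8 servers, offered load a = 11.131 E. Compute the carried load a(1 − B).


B(8,11.131) = 0.388234 (Erlang-B)
Carried load = a(1 − B) = 11.131·(1 − 0.388234) = 11.131·0.611766 = 6.8096 E

Final: 6.8096 Erlangs


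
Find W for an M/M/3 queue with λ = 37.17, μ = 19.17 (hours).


a = 1.9390; ρ = 0.6463; P₀ = 0.121154
Lq = P₀·a^c·ρ/(c!(1−ρ)²) = 0.76056
Wq = Lq/λ = 0.76056/37.17 = 0.02046 hr
W = Wq + 1/μ = 0.02046 + 0.05216 = 0.07263 hr

Final: 0.07263 hr


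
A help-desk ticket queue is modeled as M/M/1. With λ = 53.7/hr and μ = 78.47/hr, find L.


ρ = λ/μ = 53.7/78.47 = 0.6843
L = ρ/(1−ρ) = 0.6843/(1 − 0.6843) = 0.6843/0.3157 = 2.1679

Final: 2.1679


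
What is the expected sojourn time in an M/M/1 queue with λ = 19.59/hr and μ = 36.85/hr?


W = 1/(μ−λ) = 1/(36.85 − 19.59) = 1/17.26 = 0.05794 hr

Final: 0.05794 hr


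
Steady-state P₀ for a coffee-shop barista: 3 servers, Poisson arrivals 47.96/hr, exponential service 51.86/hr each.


a = λ/μ = 47.96/51.86 = 0.9248; ρ = a/c = 0.3083
Σ_{k=0}^{2} a^k/k! (terms k=0..2) = 1.00000 + 0.92480 + 0.42763 = 2.35242
Tail: a^3/(3!(1−ρ)) = 0.79093/(6·0.6917) = 0.19057
P₀ = 1/(2.35242 + 0.19057) = 1/2.54299 = 0.393238

Final: 0.393238


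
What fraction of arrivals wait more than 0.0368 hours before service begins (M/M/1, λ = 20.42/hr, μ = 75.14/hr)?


ρ = 20.42/75.14 = 0.2718
P(Wq > t) = ρ·e^{−(μ−λ)t} = 0.2718·e^{−2.0137}
= 0.2718·0.133494 = 0.036278

Final: 0.036278


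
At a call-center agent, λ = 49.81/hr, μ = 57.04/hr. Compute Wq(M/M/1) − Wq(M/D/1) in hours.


ρ = 49.81/57.04 = 0.8732
Wq(M/M/1) = ρ/(μ−λ) = 0.8732/7.23 = 0.12078 hr
Wq(M/D/1) = ρ/(2(μ−λ)) = 0.06039 hr
Savings = 0.12078 − 0.06039 = 0.06039 hr

Final: 0.06039 hr


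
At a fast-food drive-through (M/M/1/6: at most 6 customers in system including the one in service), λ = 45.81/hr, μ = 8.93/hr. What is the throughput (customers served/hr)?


ρ = 5.1299; P_K = (1−ρ)ρ^6/(1−ρ^7) = 0.805073
λ_eff = λ(1 − P_K) = 45.81·(1 − 0.805073) = 45.81·0.194927 = 8.9296 /hr

Final: 8.9296 /hr


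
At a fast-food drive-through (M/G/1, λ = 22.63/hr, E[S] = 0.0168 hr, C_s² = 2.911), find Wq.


ρ = λ·E[S] = 22.63·0.0168 = 0.3802
E[S²] = E[S]²(1+C_s²) = 0.0168²·(1+2.911) = 0.001104
Wq = λ·E[S²]/(2(1−ρ)) = 22.63·0.001104/(2·0.6198) = 0.02015 hr

Final: 0.02015 hr


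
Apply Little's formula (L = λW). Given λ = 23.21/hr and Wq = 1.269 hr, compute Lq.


Lq = λWq = 23.21·1.269 = 29.4535

Final: 29.4535


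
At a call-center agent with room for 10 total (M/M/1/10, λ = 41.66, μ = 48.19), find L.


ρ = 41.66/48.19 = 0.8645
L = ρ[1 − (K+1)ρ^K + Kρ^(K+1)] / [(1−ρ)(1−ρ^(K+1))]
Numerator: 0.8645·(1 − 11·0.233144 + 10·0.201551) = 0.389831
Denominator: (0.1355)·(0.798449) = 0.108194
L = 0.389831/0.108194 = 3.6031

Final: 3.6031


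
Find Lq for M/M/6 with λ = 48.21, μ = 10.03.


a = λ/μ = 4.8066; ρ = a/6 = 0.8011
P₀ = 0.006039
Lq = P₀·a^c·ρ / (c!·(1−ρ)²) = 0.006039·12331.53644·0.8011/(720·0.03956)
= 2.09432

Final: 2.09432


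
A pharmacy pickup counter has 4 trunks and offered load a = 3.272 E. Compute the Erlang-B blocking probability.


B(c,a) = (a^c/c!) / Σ_{k=0}^{c} a^k/k!
a^4/4! = 4.775754
Σ terms (k=0..4): 1.00000 + 3.27200 + 5.35299 + 5.83833 + 4.77575 = 20.239076
B = 4.775754/20.239076 = 0.235967

Final: 0.235967


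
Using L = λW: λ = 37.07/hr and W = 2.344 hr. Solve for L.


L = λW = 37.07·2.344 = 86.8921

Final: 86.8921


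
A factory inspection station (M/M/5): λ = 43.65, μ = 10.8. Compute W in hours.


a = 4.0417; ρ = 0.8083; P₀ = 0.012162
Lq = P₀·a^c·ρ/(c!(1−ρ)²) = 2.40514
Wq = Lq/λ = 2.40514/43.65 = 0.05510 hr
W = Wq + 1/μ = 0.05510 + 0.09259 = 0.14769 hr

Final: 0.14769 hr


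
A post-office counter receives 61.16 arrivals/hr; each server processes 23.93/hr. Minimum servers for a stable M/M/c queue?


Stability requires cμ > λ ⇔ c > λ/μ.
λ/μ = 61.16/23.93 = 2.5558
Minimum integer c = ⌊2.5558⌋ + 1 = 3
Check: 3·23.93 = 71.79 > 61.16, while 2·23.93 = 47.86 ≤ 61.16

Final: 3 servers


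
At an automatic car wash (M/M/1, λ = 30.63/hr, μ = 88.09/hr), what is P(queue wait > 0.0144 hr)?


ρ = 30.63/88.09 = 0.3477
P(Wq > t) = ρ·e^{−(μ−λ)t} = 0.3477·e^{−0.8274}
= 0.3477·0.437174 = 0.152011

Final: 0.152011


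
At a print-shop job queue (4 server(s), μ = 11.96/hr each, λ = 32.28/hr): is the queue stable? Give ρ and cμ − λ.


Total capacity cμ = 4·11.96 = 47.84/hr
ρ = λ/(cμ) = 32.28/47.84 = 0.6747
Stable ⇔ ρ < 1: YES
Spare capacity = cμ − λ = 47.84 − 32.28 = 15.56/hr

Final: ρ = 0.6747; stable; margin = 15.56/hr


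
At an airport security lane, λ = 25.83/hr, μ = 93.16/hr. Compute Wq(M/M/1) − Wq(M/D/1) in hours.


ρ = 25.83/93.16 = 0.2773
Wq(M/M/1) = ρ/(μ−λ) = 0.2773/67.33 = 0.004118 hr
Wq(M/D/1) = ρ/(2(μ−λ)) = 0.002059 hr
Savings = 0.004118 − 0.002059 = 0.002059 hr

Final: 0.002059 hr


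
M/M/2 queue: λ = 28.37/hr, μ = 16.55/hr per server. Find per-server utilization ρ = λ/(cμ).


ρ = λ/(cμ) = 28.37/(2·16.55) = 28.37/33.10 = 0.8571

Final: 0.8571


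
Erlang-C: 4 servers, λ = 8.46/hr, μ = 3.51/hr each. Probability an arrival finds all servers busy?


a = λ/μ = 2.4103; ρ = a/4 = 0.6026
P₀ = 0.082056 (from M/M/c formula)
C(c,a) = [a^c/(c!(1−ρ))]·P₀ = [33.74838/(24·0.3974)]·0.082056
= 3.53814·0.082056 = 0.290327

Final: 0.290327


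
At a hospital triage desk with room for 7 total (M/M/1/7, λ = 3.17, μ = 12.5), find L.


ρ = 3.17/12.5 = 0.2536
L = ρ[1 − (K+1)ρ^K + Kρ^(K+1)] / [(1−ρ)(1−ρ^(K+1))]
Numerator: 0.2536·(1 − 8·0.00006746 + 7·0.00001711) = 0.253494
Denominator: (0.7464)·(0.999983) = 0.746387
L = 0.253494/0.746387 = 0.3396

Final: 0.3396


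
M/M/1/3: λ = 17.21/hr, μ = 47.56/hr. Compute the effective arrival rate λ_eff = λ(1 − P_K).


ρ = 0.3619; P_K = (1−ρ)ρ^3/(1−ρ^4) = 0.030764
λ_eff = λ(1 − P_K) = 17.21·(1 − 0.030764) = 17.21·0.969236 = 16.6805 /hr

Final: 16.6805 /hr


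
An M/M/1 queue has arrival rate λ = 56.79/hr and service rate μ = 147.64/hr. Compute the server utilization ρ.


ρ = λ/μ = 56.79/147.64 = 0.3847

Final: 0.3847


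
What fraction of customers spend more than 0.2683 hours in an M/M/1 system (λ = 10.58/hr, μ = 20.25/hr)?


W ~ Exponential(μ−λ) for M/M/1.
μ − λ = 20.25 − 10.58 = 9.6700
P(W > t) = e^{−(μ−λ)t} = e^{−2.5945} = 0.074686

Final: 0.074686


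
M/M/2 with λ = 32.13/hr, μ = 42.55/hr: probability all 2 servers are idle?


a = λ/μ = 32.13/42.55 = 0.7551; ρ = a/c = 0.3776
Σ_{k=0}^{1} a^k/k! (terms k=0..1) = 1.00000 + 0.75511 = 1.75511
Tail: a^2/(2!(1−ρ)) = 0.57019/(2·0.6224) = 0.45803
P₀ = 1/(1.75511 + 0.45803) = 1/2.21314 = 0.451847

Final: 0.451847


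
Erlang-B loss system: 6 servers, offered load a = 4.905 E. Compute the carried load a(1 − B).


B(6,4.905) = 0.184697 (Erlang-B)
Carried load = a(1 − B) = 4.905·(1 − 0.184697) = 4.905·0.815303 = 3.9991 E

Final: 3.9991 Erlangs


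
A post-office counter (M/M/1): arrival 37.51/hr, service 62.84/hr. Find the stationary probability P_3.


ρ = 37.51/62.84 = 0.5969
P_n = (1−ρ)·ρ^n = (1 − 0.5969)·0.5969^3 = 0.4031·0.212683 = 0.085730

Final: 0.085730


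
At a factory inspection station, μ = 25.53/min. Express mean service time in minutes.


Mean service time = 1/μ = 1/25.53 minute = 0.03917 minute
In minutes: 0.03917 × 1 = 0.03917 min

Final: 0.03917 min


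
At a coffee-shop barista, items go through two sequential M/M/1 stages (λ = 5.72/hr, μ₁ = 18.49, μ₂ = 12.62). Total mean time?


Each node sees arrival rate λ = 5.72/hr (tandem ⇒ throughput preserved).
W₁ = 1/(μ₁−λ) = 1/(18.49−5.72) = 0.07831 hr
W₂ = 1/(μ₂−λ) = 1/(12.62−5.72) = 0.14493 hr
W_total = W₁ + W₂ = 0.07831 + 0.14493 = 0.22324 hr

Final: 0.22324 hr


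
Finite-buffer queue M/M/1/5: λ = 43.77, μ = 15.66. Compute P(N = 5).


ρ = λ/μ = 43.77/15.66 = 2.7950
P_K = (1−ρ)ρ^K/(1−ρ^(K+1)) = (-1.7950·170.578364)/(1 − 476.769795)
= -306.191431/-475.769795 = 0.643571

Final: 0.643571


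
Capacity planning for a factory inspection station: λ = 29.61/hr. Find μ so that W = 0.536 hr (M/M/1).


W = 1/(μ−λ) ⇒ μ − λ = 1/W = 1/0.536 = 1.8657
μ = λ + 1/W = 29.61 + 1.8657 = 31.4757 per hr

Final: 31.4757 /hr


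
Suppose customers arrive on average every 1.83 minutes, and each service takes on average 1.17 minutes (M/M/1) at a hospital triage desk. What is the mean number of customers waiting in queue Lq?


λ = 60/1.83 = 32.7869 /hr
μ = 60/1.17 = 51.2821 /hr
ρ = λ/μ = 32.7869/51.2821 = 0.6393
Lq = ρ²/(1−ρ) = 0.4088/0.3607 = 1.1334

Final: 1.1334


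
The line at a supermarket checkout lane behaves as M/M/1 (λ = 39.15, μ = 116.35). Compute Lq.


ρ = 39.15/116.35 = 0.3365
Lq = ρ²/(1−ρ) = 0.1132/0.6635 = 0.1706

Final: 0.1706


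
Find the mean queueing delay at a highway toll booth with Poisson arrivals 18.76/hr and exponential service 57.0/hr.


ρ = 18.76/57.0 = 0.3291
Wq = ρ/(μ−λ) = 0.3291/(57.0 − 18.76) = 0.3291/38.24 = 0.008607 hr

Final: 0.008607 hr


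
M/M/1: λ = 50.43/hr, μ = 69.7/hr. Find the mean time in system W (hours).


W = 1/(μ−λ) = 1/(69.7 − 50.43) = 1/19.27 = 0.05189 hr

Final: 0.05189 hr


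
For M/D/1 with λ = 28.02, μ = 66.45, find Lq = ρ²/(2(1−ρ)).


ρ = 28.02/66.45 = 0.4217
M/D/1: Lq = ρ²/(2(1−ρ)) = 0.1778/(2·0.5783) = 0.15372

Final: 0.15372


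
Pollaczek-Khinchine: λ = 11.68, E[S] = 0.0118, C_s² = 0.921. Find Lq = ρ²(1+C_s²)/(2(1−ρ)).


ρ = λ·E[S] = 11.68·0.0118 = 0.1378
Lq = ρ²(1+C_s²)/(2(1−ρ)) = 0.01900·(1+0.921)/(2·0.8622)
= 0.01900·1.9210/1.7244 = 0.02116

Final: 0.02116


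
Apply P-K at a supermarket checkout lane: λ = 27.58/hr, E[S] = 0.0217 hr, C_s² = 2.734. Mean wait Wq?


ρ = λ·E[S] = 27.58·0.0217 = 0.5985
E[S²] = E[S]²(1+C_s²) = 0.0217²·(1+2.734) = 0.001758
Wq = λ·E[S²]/(2(1−ρ)) = 27.58·0.001758/(2·0.4015) = 0.06039 hr

Final: 0.06039 hr


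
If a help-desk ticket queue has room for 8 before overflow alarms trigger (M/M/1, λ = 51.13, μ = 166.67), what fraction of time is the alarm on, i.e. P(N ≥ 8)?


ρ = 51.13/166.67 = 0.3068
P(N ≥ n) = ρ^n = 0.3068^8 = 0.00007844

Final: 0.00007844


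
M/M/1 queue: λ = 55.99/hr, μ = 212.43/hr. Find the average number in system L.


ρ = λ/μ = 55.99/212.43 = 0.2636
L = ρ/(1−ρ) = 0.2636/(1 − 0.2636) = 0.2636/0.7364 = 0.3579

Final: 0.3579


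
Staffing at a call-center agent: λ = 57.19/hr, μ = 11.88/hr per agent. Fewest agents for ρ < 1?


Stability requires cμ > λ ⇔ c > λ/μ.
λ/μ = 57.19/11.88 = 4.8140
Minimum integer c = ⌊4.8140⌋ + 1 = 5
Check: 5·11.88 = 59.40 > 57.19, while 4·11.88 = 47.52 ≤ 57.19

Final: 5 servers


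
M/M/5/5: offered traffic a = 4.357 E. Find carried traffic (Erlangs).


B(5,4.357) = 0.230629 (Erlang-B)
Carried load = a(1 − B) = 4.357·(1 − 0.230629) = 4.357·0.769371 = 3.3521 E

Final: 3.3521 Erlangs


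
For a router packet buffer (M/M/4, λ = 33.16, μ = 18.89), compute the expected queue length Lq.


a = λ/μ = 1.7554; ρ = a/4 = 0.4389
P₀ = 0.169410
Lq = P₀·a^c·ρ / (c!·(1−ρ)²) = 0.169410·9.49577·0.4389/(24·0.31488)
= 0.09342

Final: 0.09342


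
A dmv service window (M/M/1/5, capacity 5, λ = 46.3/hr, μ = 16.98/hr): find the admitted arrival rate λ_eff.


ρ = 2.7267; P_K = (1−ρ)ρ^5/(1−ρ^6) = 0.634806
λ_eff = λ(1 − P_K) = 46.3·(1 − 0.634806) = 46.3·0.365194 = 16.9085 /hr

Final: 16.9085 /hr


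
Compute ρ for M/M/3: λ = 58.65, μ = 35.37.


ρ = λ/(cμ) = 58.65/(3·35.37) = 58.65/106.11 = 0.5527

Final: 0.5527


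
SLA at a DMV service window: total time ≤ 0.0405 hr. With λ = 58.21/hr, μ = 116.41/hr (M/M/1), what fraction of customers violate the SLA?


W ~ Exponential(μ−λ) for M/M/1.
μ − λ = 116.41 − 58.21 = 58.2000
P(W > t) = e^{−(μ−λ)t} = e^{−2.3571} = 0.094694

Final: 0.094694


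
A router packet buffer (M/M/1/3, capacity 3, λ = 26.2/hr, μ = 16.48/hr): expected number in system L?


ρ = 26.2/16.48 = 1.5898
L = ρ[1 − (K+1)ρ^K + Kρ^(K+1)] / [(1−ρ)(1−ρ^(K+1))]
Numerator: 1.5898·(1 − 4·4.018207 + 3·6.388168) = 6.504974
Denominator: (-0.5898)·(-5.388168) = 3.177973
L = 6.504974/3.177973 = 2.0469

Final: 2.0469


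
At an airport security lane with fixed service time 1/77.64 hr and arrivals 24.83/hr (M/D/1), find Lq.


ρ = 24.83/77.64 = 0.3198
M/D/1: Lq = ρ²/(2(1−ρ)) = 0.1023/(2·0.6802) = 0.07518

Final: 0.07518


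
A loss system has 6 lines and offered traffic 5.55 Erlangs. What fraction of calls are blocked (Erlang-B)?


B(c,a) = (a^c/c!) / Σ_{k=0}^{c} a^k/k!
a^6/6! = 40.590594
Σ terms (k=0..6): 1.00000 + 5.55000 + 15.40125 + 28.49231 + 39.53308 + 43.88172 + 40.59059 = 174.448962
B = 40.590594/174.448962 = 0.232679

Final: 0.232679


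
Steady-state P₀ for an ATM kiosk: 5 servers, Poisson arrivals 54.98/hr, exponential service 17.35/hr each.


a = λ/μ = 54.98/17.35 = 3.1689; ρ = a/c = 0.6338
Σ_{k=0}^{4} a^k/k! (terms k=0..4) = 1.00000 + 3.16888 + 5.02089 + 5.30352 + 4.20155 = 18.69484
Tail: a^5/(5!(1−ρ)) = 319.54077/(120·0.3662) = 7.27105
P₀ = 1/(18.69484 + 7.27105) = 1/25.96589 = 0.038512

Final: 0.038512


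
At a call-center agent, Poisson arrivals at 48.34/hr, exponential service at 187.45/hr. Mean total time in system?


W = 1/(μ−λ) = 1/(187.45 − 48.34) = 1/139.11 = 0.007189 hr

Final: 0.007189 hr


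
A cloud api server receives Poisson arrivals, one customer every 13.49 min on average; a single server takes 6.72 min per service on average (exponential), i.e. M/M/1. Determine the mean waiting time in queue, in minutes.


λ = 60/13.49 = 4.4477 /hr
μ = 60/6.72 = 8.9286 /hr
ρ = λ/μ = 4.4477/8.9286 = 0.4981
Wq = ρ/(μ−λ) = 0.4981/(8.9286−4.4477) = 0.11117 hr
In minutes: 0.11117·60 = 6.670 min

Final: 6.670 min


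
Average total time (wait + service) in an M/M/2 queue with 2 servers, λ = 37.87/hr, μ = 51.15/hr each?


a = 0.7404; ρ = 0.3702; P₀ = 0.459656
Lq = P₀·a^c·ρ/(c!(1−ρ)²) = 0.11757
Wq = Lq/λ = 0.11757/37.87 = 0.003105 hr
W = Wq + 1/μ = 0.003105 + 0.01955 = 0.02265 hr

Final: 0.02265 hr


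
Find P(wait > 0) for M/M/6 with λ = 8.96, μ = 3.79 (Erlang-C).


a = λ/μ = 2.3641; ρ = a/6 = 0.3940
P₀ = 0.093651 (from M/M/c formula)
C(c,a) = [a^c/(c!(1−ρ))]·P₀ = [174.58736/(720·0.6060)]·0.093651
= 0.40015·0.093651 = 0.037474

Final: 0.037474


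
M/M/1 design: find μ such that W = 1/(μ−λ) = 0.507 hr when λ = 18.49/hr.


W = 1/(μ−λ) ⇒ μ − λ = 1/W = 1/0.507 = 1.9724
μ = λ + 1/W = 18.49 + 1.9724 = 20.4624 per hr

Final: 20.4624 /hr


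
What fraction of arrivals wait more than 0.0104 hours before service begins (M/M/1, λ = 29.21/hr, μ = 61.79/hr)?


ρ = 29.21/61.79 = 0.4727
P(Wq > t) = ρ·e^{−(μ−λ)t} = 0.4727·e^{−0.3388}
= 0.4727·0.712602 = 0.336869

Final: 0.336869


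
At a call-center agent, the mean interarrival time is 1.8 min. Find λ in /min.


λ = 1/(interarrival time) in consistent units.
1 minute = 1 min, so λ = 1/1.8 = 0.5556 per minute

Final: 0.5556 /min


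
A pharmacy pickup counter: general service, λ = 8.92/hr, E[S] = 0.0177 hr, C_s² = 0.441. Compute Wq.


ρ = λ·E[S] = 8.92·0.0177 = 0.1579
E[S²] = E[S]²(1+C_s²) = 0.0177²·(1+0.441) = 0.0004515
Wq = λ·E[S²]/(2(1−ρ)) = 8.92·0.0004515/(2·0.8421) = 0.002391 hr

Final: 0.002391 hr


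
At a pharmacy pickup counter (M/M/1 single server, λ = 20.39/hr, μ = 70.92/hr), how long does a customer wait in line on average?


ρ = 20.39/70.92 = 0.2875
Wq = ρ/(μ−λ) = 0.2875/(70.92 − 20.39) = 0.2875/50.53 = 0.005690 hr

Final: 0.005690 hr


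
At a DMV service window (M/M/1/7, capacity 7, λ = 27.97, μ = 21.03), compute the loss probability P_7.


ρ = λ/μ = 27.97/21.03 = 1.3300
P_K = (1−ρ)ρ^K/(1−ρ^(K+1)) = (-0.3300·7.361602)/(1 − 9.790966)
= -2.429364/-8.790966 = 0.276348

Final: 0.276348


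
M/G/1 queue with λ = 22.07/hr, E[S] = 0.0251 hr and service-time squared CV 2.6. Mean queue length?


ρ = λ·E[S] = 22.07·0.0251 = 0.5540
Lq = ρ²(1+C_s²)/(2(1−ρ)) = 0.3069·(1+2.6)/(2·0.4460)
= 0.3069·3.6000/0.8921 = 1.23836

Final: 1.23836


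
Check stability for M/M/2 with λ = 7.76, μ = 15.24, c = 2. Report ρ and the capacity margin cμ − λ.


Total capacity cμ = 2·15.24 = 30.48/hr
ρ = λ/(cμ) = 7.76/30.48 = 0.2546
Stable ⇔ ρ < 1: YES
Spare capacity = cμ − λ = 30.48 − 7.76 = 22.72/hr

Final: ρ = 0.2546; stable; margin = 22.72/hr


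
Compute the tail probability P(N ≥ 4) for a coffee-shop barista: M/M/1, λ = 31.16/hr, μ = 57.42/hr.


ρ = 31.16/57.42 = 0.5427
P(N ≥ n) = ρ^n = 0.5427^4 = 0.086724

Final: 0.086724


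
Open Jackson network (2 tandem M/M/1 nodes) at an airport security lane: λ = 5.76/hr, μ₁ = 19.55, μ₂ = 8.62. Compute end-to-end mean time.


Each node sees arrival rate λ = 5.76/hr (tandem ⇒ throughput preserved).
W₁ = 1/(μ₁−λ) = 1/(19.55−5.76) = 0.07252 hr
W₂ = 1/(μ₂−λ) = 1/(8.62−5.76) = 0.34965 hr
W_total = W₁ + W₂ = 0.07252 + 0.34965 = 0.42217 hr

Final: 0.42217 hr


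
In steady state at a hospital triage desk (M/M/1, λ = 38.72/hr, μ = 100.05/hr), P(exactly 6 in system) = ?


ρ = 38.72/100.05 = 0.3870
P_n = (1−ρ)·ρ^n = (1 − 0.3870)·0.3870^6 = 0.6130·0.003360 = 0.002060

Final: 0.002060


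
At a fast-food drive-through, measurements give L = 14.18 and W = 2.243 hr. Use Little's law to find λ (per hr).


λ = L/W = 14.18/2.243 = 6.3219 /hr

Final: 6.3219 /hr


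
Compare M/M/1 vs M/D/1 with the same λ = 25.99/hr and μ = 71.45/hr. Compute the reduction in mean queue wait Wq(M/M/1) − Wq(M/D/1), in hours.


ρ = 25.99/71.45 = 0.3638
Wq(M/M/1) = ρ/(μ−λ) = 0.3638/45.46 = 0.008002 hr
Wq(M/D/1) = ρ/(2(μ−λ)) = 0.004001 hr
Savings = 0.008002 − 0.004001 = 0.004001 hr

Final: 0.004001 hr


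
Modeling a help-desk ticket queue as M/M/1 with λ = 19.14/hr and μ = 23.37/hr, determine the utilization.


ρ = λ/μ = 19.14/23.37 = 0.8190

Final: 0.8190


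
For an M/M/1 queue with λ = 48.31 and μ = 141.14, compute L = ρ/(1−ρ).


ρ = λ/μ = 48.31/141.14 = 0.3423
L = ρ/(1−ρ) = 0.3423/(1 − 0.3423) = 0.3423/0.6577 = 0.5204

Final: 0.5204


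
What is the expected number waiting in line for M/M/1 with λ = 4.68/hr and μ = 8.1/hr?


ρ = 4.68/8.1 = 0.5778
Lq = ρ²/(1−ρ) = 0.3338/0.4222 = 0.7906

Final: 0.7906


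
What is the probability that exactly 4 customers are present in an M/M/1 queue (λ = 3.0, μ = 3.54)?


ρ = 3.0/3.54 = 0.8475
P_n = (1−ρ)·ρ^n = (1 − 0.8475)·0.8475^4 = 0.1525·0.515789 = 0.078680

Final: 0.078680


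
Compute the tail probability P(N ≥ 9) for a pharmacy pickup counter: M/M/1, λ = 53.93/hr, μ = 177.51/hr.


ρ = 53.93/177.51 = 0.3038
P(N ≥ n) = ρ^n = 0.3038^9 = 0.00002205

Final: 0.00002205


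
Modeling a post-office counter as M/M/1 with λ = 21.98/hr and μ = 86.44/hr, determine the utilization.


ρ = λ/μ = 21.98/86.44 = 0.2543

Final: 0.2543


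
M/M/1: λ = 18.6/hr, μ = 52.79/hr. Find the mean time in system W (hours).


W = 1/(μ−λ) = 1/(52.79 − 18.6) = 1/34.19 = 0.02925 hr

Final: 0.02925 hr


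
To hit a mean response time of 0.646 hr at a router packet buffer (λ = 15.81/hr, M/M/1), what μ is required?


W = 1/(μ−λ) ⇒ μ − λ = 1/W = 1/0.646 = 1.5480
μ = λ + 1/W = 15.81 + 1.5480 = 17.3580 per hr

Final: 17.3580 /hr


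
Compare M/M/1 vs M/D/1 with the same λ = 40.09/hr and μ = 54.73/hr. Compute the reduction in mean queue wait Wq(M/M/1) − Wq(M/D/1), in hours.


ρ = 40.09/54.73 = 0.7325
Wq(M/M/1) = ρ/(μ−λ) = 0.7325/14.64 = 0.05003 hr
Wq(M/D/1) = ρ/(2(μ−λ)) = 0.02502 hr
Savings = 0.05003 − 0.02502 = 0.02502 hr

Final: 0.02502 hr


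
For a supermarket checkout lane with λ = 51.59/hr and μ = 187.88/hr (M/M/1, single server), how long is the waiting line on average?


ρ = 51.59/187.88 = 0.2746
Lq = ρ²/(1−ρ) = 0.07540/0.7254 = 0.1039

Final: 0.1039


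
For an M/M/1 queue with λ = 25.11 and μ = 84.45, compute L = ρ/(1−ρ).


ρ = λ/μ = 25.11/84.45 = 0.2973
L = ρ/(1−ρ) = 0.2973/(1 − 0.2973) = 0.2973/0.7027 = 0.4232

Final: 0.4232


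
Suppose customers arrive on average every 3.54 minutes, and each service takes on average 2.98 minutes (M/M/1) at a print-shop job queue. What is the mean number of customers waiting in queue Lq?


λ = 60/3.54 = 16.9492 /hr
μ = 60/2.98 = 20.1342 /hr
ρ = λ/μ = 16.9492/20.1342 = 0.8418
Lq = ρ²/(1−ρ) = 0.7086/0.1582 = 4.4796

Final: 4.4796


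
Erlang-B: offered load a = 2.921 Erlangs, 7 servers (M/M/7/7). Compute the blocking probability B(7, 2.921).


B(c,a) = (a^c/c!) / Σ_{k=0}^{c} a^k/k!
a^7/7! = 0.359990
Σ terms (k=0..7): 1.00000 + 2.92100 + 4.26612 + 4.15378 + 3.03330 + 1.77205 + 0.86269 + 0.35999 = 18.368934
B = 0.359990/18.368934 = 0.019598

Final: 0.019598


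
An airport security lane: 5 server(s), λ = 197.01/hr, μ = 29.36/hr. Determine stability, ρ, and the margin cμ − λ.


Total capacity cμ = 5·29.36 = 146.80/hr
ρ = λ/(cμ) = 197.01/146.80 = 1.3420
Stable ⇔ ρ < 1: NO
Spare capacity = cμ − λ = 146.80 − 197.01 = -50.21/hr

Final: ρ = 1.3420; unstable; margin = -50.21/hr


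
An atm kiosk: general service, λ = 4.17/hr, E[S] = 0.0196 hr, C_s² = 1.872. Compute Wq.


ρ = λ·E[S] = 4.17·0.0196 = 0.08173
E[S²] = E[S]²(1+C_s²) = 0.0196²·(1+1.872) = 0.001103
Wq = λ·E[S²]/(2(1−ρ)) = 4.17·0.001103/(2·0.9183) = 0.002505 hr

Final: 0.002505 hr


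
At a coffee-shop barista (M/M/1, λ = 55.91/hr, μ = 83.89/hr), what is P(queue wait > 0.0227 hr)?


ρ = 55.91/83.89 = 0.6665
P(Wq > t) = ρ·e^{−(μ−λ)t} = 0.6665·e^{−0.6351}
= 0.6665·0.529858 = 0.353133

Final: 0.353133


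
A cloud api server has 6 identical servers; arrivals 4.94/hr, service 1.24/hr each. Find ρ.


ρ = λ/(cμ) = 4.94/(6·1.24) = 4.94/7.44 = 0.6640

Final: 0.6640


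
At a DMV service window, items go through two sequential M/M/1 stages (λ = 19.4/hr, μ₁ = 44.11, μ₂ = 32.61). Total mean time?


Each node sees arrival rate λ = 19.4/hr (tandem ⇒ throughput preserved).
W₁ = 1/(μ₁−λ) = 1/(44.11−19.4) = 0.04047 hr
W₂ = 1/(μ₂−λ) = 1/(32.61−19.4) = 0.07570 hr
W_total = W₁ + W₂ = 0.04047 + 0.07570 = 0.11617 hr

Final: 0.11617 hr


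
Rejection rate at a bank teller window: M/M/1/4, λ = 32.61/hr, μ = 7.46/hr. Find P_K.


ρ = λ/μ = 32.61/7.46 = 4.3713
P_K = (1−ρ)ρ^K/(1−ρ^(K+1)) = (-3.3713·365.130310)/(1 − 1596.099115)
= -1230.968805/-1595.099115 = 0.771719

Final: 0.771719


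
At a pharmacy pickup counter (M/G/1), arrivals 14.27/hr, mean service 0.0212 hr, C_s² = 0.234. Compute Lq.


ρ = λ·E[S] = 14.27·0.0212 = 0.3025
Lq = ρ²(1+C_s²)/(2(1−ρ)) = 0.09152·(1+0.234)/(2·0.6975)
= 0.09152·1.2340/1.3950 = 0.08096

Final: 0.08096


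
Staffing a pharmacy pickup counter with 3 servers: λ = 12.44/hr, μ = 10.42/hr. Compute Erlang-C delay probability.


a = λ/μ = 1.1939; ρ = a/3 = 0.3980
P₀ = 0.296071 (from M/M/c formula)
C(c,a) = [a^c/(c!(1−ρ))]·P₀ = [1.70160/(6·0.6020)]·0.296071
= 0.47106·0.296071 = 0.139467

Final: 0.139467


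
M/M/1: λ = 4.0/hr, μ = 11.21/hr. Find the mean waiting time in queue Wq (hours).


ρ = 4.0/11.21 = 0.3568
Wq = ρ/(μ−λ) = 0.3568/(11.21 − 4.0) = 0.3568/7.21 = 0.04949 hr

Final: 0.04949 hr


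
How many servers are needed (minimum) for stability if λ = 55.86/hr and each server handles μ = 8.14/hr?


Stability requires cμ > λ ⇔ c > λ/μ.
λ/μ = 55.86/8.14 = 6.8624
Minimum integer c = ⌊6.8624⌋ + 1 = 7
Check: 7·8.14 = 56.98 > 55.86, while 6·8.14 = 48.84 ≤ 55.86

Final: 7 servers


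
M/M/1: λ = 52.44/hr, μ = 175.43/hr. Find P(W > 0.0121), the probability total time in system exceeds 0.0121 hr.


W ~ Exponential(μ−λ) for M/M/1.
μ − λ = 175.43 − 52.44 = 122.9900
P(W > t) = e^{−(μ−λ)t} = e^{−1.4882} = 0.225783

Final: 0.225783


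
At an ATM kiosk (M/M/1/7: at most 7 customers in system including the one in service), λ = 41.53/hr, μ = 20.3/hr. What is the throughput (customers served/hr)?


ρ = 2.0458; P_K = (1−ρ)ρ^7/(1−ρ^8) = 0.512868
λ_eff = λ(1 − P_K) = 41.53·(1 − 0.512868) = 41.53·0.487132 = 20.2306 /hr

Final: 20.2306 /hr


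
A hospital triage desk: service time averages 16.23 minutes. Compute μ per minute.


μ = 1/(service time) in consistent units.
1 minute = 1 min, so μ = 1/16.23 = 0.06161 per minute

Final: 0.06161 /min


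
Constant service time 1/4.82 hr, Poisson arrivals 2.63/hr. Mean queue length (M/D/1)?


ρ = 2.63/4.82 = 0.5456
M/D/1: Lq = ρ²/(2(1−ρ)) = 0.2977/(2·0.4544) = 0.32764

Final: 0.32764


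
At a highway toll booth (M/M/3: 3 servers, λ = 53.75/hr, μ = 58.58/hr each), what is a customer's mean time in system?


a = 0.9175; ρ = 0.3058; P₀ = 0.396201
Lq = P₀·a^c·ρ/(c!(1−ρ)²) = 0.03238
Wq = Lq/λ = 0.03238/53.75 = 0.0006024 hr
W = Wq + 1/μ = 0.0006024 + 0.01707 = 0.01767 hr

Final: 0.01767 hr


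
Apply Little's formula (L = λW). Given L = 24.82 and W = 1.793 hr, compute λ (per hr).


λ = L/W = 24.82/1.793 = 13.8427 /hr

Final: 13.8427 /hr


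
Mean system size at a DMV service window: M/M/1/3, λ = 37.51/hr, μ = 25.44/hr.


ρ = 37.51/25.44 = 1.4744
L = ρ[1 − (K+1)ρ^K + Kρ^(K+1)] / [(1−ρ)(1−ρ^(K+1))]
Numerator: 1.4744·(1 − 4·3.205456 + 3·4.726284) = 3.475318
Denominator: (-0.4744)·(-3.726284) = 1.767934
L = 3.475318/1.767934 = 1.9658

Final: 1.9658


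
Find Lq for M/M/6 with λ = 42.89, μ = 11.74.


a = λ/μ = 3.6533; ρ = a/6 = 0.6089
P₀ = 0.024545
Lq = P₀·a^c·ρ / (c!·(1−ρ)²) = 0.024545·2377.53925·0.6089/(720·0.15297)
= 0.32262

Final: 0.32262


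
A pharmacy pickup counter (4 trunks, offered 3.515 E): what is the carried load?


B(4,3.515) = 0.261843 (Erlang-B)
Carried load = a(1 − B) = 3.515·(1 − 0.261843) = 3.515·0.738157 = 2.5946 E

Final: 2.5946 Erlangs


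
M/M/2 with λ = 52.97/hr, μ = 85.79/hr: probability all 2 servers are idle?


a = λ/μ = 52.97/85.79 = 0.6174; ρ = a/c = 0.3087
Σ_{k=0}^{1} a^k/k! (terms k=0..1) = 1.00000 + 0.61744 = 1.61744
Tail: a^2/(2!(1−ρ)) = 0.38123/(2·0.6913) = 0.27574
P₀ = 1/(1.61744 + 0.27574) = 1/1.89318 = 0.528212

Final: 0.528212


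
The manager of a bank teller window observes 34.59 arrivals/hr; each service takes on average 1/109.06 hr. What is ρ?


ρ = λ/μ = 34.59/109.06 = 0.3172

Final: 0.3172


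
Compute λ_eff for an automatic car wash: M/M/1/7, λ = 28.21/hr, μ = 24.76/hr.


ρ = 1.1393; P_K = (1−ρ)ρ^7/(1−ρ^8) = 0.188786
λ_eff = λ(1 − P_K) = 28.21·(1 − 0.188786) = 28.21·0.811214 = 22.8843 /hr

Final: 22.8843 /hr
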